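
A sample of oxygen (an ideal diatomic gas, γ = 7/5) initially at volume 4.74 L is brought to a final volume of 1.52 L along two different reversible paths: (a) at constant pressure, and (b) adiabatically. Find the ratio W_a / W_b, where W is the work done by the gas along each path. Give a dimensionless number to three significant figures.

Path (a) isobaric: W = P₁(V₂ − V₁) → W_a/(P₁V₁) = -0.6793.
Path (b) adiabatic: W = P₁V₁(1 − (V₁/V₂)^(γ−1))/(γ−1) → W_b/(P₁V₁) = -1.44.
W_a / W_b = -0.6793 / -1.44 = 0.4717.

W_a / W_b ≈ 0.472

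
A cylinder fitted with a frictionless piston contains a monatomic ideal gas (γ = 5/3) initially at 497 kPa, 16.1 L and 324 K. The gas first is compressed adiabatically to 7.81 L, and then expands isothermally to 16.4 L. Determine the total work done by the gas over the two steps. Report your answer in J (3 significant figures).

Step 1 (adiabatic): W = (P₁V₁ − P₂V₂)/(γ−1) = (8002 − 12961)/0.667 = -7439 J.
After step 1: P = 1660 kPa, V = 7.81 L, T = 524.8 K.
Step 2 (isothermal): W = P₁V₁ ln(V₂/V₁) = (12961) ln(16.4/7.81) = 9615 J.
W_total = -7439 + 9615 = 2177 J.

W_total ≈ 2180 J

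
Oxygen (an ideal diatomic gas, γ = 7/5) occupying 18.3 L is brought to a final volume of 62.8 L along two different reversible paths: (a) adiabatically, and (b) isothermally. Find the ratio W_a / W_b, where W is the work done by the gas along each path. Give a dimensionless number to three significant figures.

W_a / W_b ≈ 0.789

Path (a) adiabatic: W = P₁V₁(1 − (V₁/V₂)^(γ−1))/(γ−1) → W_a/(P₁V₁) = 0.9734.
Path (b) isothermal: W = P₁V₁ ln(V₂/V₁) → W_b/(P₁V₁) = 1.233.
W_a / W_b = 0.9734 / 1.233 = 0.7894.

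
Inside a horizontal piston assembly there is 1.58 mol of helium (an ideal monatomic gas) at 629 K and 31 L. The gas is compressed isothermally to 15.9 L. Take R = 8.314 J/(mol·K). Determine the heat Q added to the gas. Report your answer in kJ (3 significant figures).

Q ≈ -5.52 kJ

Isothermal ⇒ ΔU = 0, so Q = W = nRT ln(V₂/V₁).
Q = (1.58)(8.314)(629) ln(15.9/31) = 8263 × -0.6677 = -5517 J.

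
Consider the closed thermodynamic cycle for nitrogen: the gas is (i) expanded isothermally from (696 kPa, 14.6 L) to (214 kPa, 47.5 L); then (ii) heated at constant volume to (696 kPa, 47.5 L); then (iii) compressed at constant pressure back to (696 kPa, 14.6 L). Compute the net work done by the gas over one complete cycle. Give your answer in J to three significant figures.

Leg (i): W = PᵢVᵢ ln(V_f/Vᵢ) = (10162) ln(47.5/14.6) = 11988 J.
Leg (ii): W = 0.
Leg (iii): W = PΔV = (696)(14.6 − 47.5) = -22898 J.
W_net = 11988 − 22898 = -10911 J.

W_net ≈ -10900 J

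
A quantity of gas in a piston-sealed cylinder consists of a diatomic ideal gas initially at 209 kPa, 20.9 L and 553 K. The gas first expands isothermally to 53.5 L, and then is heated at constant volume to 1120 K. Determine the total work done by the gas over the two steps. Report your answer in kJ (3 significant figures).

W_total ≈ 4.11 kJ

Step 1 (isothermal): W = P₁V₁ ln(V₂/V₁) = (4368) ln(53.5/20.9) = 4106 J.
Step 2 (isochoric): W = 0 (constant volume).
W_total = 4106 + 0 = 4106 J.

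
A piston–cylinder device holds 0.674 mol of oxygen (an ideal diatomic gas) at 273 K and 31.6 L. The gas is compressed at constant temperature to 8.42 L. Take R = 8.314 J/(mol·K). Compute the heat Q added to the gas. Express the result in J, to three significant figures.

Q ≈ -2020 J

Isothermal ⇒ ΔU = 0, so Q = W = nRT ln(V₂/V₁).
Q = (0.674)(8.314)(273) ln(8.42/31.6) = 1530 × -1.323 = -2023 J.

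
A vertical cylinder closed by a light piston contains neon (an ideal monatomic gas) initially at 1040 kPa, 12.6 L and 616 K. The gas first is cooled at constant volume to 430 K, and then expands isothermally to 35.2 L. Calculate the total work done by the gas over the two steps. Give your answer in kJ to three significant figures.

W_total ≈ 9.40 kJ

Step 1 (isochoric): W = 0 (constant volume).
After step 1: P = 726 kPa (V unchanged).
Step 2 (isothermal): W = P₁V₁ ln(V₂/V₁) = (9147) ln(35.2/12.6) = 9397 J.
W_total = 0 + 9397 = 9397 J.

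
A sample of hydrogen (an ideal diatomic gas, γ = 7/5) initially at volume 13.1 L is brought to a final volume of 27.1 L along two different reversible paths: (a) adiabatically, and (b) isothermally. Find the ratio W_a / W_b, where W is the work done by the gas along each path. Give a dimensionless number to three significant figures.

W_a / W_b ≈ 0.868

Path (a) adiabatic: W = P₁V₁(1 − (V₁/V₂)^(γ−1))/(γ−1) → W_a/(P₁V₁) = 0.6308.
Path (b) isothermal: W = P₁V₁ ln(V₂/V₁) → W_b/(P₁V₁) = 0.7269.
W_a / W_b = 0.6308 / 0.7269 = 0.8677.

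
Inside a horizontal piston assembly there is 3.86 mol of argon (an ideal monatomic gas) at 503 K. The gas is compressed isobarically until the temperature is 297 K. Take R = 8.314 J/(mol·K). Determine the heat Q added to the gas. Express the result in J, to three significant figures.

Isobaric: W = nRΔT = (3.86)(8.314)(-206) = -6611 J.
ΔU = nCᵥΔT with Cᵥ = 3R/2: ΔU = (3.86)(12.47)(-206) = -9916 J.
Q = ΔU + W = -9916 − 6611 = -16527 J.

Q ≈ -16500 J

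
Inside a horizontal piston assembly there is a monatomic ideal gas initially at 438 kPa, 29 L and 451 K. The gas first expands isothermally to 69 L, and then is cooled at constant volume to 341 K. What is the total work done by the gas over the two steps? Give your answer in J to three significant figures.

W_total ≈ 11000 J

Step 1 (isothermal): W = P₁V₁ ln(V₂/V₁) = (12702) ln(69/29) = 11010 J.
Step 2 (isochoric): W = 0 (constant volume).
W_total = 11010 + 0 = 11010 J.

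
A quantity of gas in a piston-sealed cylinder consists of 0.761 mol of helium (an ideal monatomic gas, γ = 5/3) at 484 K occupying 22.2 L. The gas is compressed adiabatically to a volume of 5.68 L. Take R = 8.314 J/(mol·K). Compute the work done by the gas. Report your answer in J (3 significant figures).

Adiabatic: TV^(γ−1) = const with γ = 5/3.
T₂ = T₁ (V₁/V₂)^(γ−1) = 484 × (22.2/5.68)^0.667 = 484 × 2.481 = 1201 K.
W_by = nCᵥ(T₁ − T₂) = (0.761)(12.47)(484 − 1201) = -6804 J.

W ≈ -6800 J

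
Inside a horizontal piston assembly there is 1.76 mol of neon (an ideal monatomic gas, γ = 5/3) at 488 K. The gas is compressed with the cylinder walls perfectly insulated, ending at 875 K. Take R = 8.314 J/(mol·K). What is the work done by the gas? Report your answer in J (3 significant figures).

Adiabatic ⇒ Q = 0, so W_by = −ΔU = nCᵥ(T₁ − T₂).
Cᵥ = 3R/2 = 12.47 J/(mol·K).
W = (1.76)(12.47)(488 − 875) = -8494 J.

W ≈ -8490 J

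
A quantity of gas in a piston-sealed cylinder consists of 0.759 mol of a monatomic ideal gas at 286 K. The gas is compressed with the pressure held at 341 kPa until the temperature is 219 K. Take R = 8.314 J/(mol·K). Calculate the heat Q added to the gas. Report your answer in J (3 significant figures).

Q ≈ -1060 J

Isobaric: W = nRΔT = (0.759)(8.314)(-67) = -422.8 J.
ΔU = nCᵥΔT with Cᵥ = 3R/2: ΔU = (0.759)(12.47)(-67) = -634.2 J.
Q = ΔU + W = -634.2 − 422.8 = -1057 J.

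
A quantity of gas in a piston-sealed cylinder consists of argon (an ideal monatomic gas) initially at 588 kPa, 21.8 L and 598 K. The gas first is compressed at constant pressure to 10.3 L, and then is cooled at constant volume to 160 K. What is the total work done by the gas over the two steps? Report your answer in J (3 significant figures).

W_total ≈ -6760 J

Step 1 (isobaric): W = PΔV = (588 kPa)(10.3 − 21.8 L) = -6762 J.
Step 2 (isochoric): W = 0 (constant volume).
W_total = -6762 + 0 = -6762 J.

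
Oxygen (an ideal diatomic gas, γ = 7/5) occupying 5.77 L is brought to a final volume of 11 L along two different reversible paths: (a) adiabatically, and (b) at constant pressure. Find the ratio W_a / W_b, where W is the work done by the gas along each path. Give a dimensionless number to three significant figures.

W_a / W_b ≈ 0.627

Path (a) adiabatic: W = P₁V₁(1 − (V₁/V₂)^(γ−1))/(γ−1) → W_a/(P₁V₁) = 0.5687.
Path (b) isobaric: W = P₁(V₂ − V₁) → W_b/(P₁V₁) = 0.9064.
W_a / W_b = 0.5687 / 0.9064 = 0.6274.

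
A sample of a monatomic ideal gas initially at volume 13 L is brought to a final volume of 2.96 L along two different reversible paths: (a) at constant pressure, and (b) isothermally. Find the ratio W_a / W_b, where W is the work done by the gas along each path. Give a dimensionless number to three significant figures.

W_a / W_b ≈ 0.522

Path (a) isobaric: W = P₁(V₂ − V₁) → W_a/(P₁V₁) = -0.7723.
Path (b) isothermal: W = P₁V₁ ln(V₂/V₁) → W_b/(P₁V₁) = -1.48.
W_a / W_b = -0.7723 / -1.48 = 0.5219.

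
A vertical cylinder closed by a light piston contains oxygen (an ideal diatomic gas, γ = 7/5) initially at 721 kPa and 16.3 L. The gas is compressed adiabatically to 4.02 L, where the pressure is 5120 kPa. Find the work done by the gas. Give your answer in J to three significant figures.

Adiabatic: W = (P₁V₁ − P₂V₂)/(γ − 1) with γ = 7/5.
P₁V₁ = 11752 J, P₂V₂ = 20582 J.
W = (11752 − 20582) / 0.4 = -22075 J.

W ≈ -22100 J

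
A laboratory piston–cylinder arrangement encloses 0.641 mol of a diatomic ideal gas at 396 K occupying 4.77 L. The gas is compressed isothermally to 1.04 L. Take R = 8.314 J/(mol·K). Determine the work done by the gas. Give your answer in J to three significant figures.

Isothermal: W = nRT ln(V₂/V₁).
W = (0.641)(8.314)(396) × ln(1.04/4.77)
  = 2110 × -1.523
W_by_gas = -3214 J.

W ≈ -3210 J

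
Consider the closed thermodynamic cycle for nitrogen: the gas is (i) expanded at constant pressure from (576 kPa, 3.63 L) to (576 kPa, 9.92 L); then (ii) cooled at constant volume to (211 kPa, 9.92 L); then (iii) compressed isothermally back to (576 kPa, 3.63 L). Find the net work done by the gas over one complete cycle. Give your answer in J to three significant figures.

W_net ≈ 1520 J

Leg (i): W = PΔV = (576)(9.92 − 3.63) = 3623 J.
Leg (ii): W = 0.
Leg (iii): W = PᵢVᵢ ln(V_f/Vᵢ) = (2093) ln(3.63/9.92) = -2104 J.
W_net = 3623 − 2104 = 1519 J.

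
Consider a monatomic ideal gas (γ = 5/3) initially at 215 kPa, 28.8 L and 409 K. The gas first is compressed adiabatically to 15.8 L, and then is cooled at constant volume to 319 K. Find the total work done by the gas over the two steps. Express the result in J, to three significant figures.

W_total ≈ -4570 J

Step 1 (adiabatic): W = (P₁V₁ − P₂V₂)/(γ−1) = (6192 − 9240)/0.667 = -4571 J.
Step 2 (isochoric): W = 0 (constant volume).
W_total = -4571 + 0 = -4571 J.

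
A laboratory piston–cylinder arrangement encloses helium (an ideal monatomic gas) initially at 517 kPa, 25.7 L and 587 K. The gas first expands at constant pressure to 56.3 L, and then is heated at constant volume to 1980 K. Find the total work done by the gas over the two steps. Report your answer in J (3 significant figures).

W_total ≈ 15800 J

Step 1 (isobaric): W = PΔV = (517 kPa)(56.3 − 25.7 L) = 15820 J.
Step 2 (isochoric): W = 0 (constant volume).
W_total = 15820 + 0 = 15820 J.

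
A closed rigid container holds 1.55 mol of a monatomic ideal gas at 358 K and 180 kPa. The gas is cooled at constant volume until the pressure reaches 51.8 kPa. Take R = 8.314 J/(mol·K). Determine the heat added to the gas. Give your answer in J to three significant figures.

Q ≈ -4930 J

Constant volume ⇒ W = 0, so Q = ΔU = nCᵥΔT with Cᵥ = 3R/2 = 12.47 J/(mol·K).
At constant V, T₂/T₁ = P₂/P₁ ⇒ ΔT = T₁(P₂/P₁ − 1) = 358·(51.8/180 − 1) = -255 K.
ΔU = (1.55)(12.47)(-255) = -4929 J.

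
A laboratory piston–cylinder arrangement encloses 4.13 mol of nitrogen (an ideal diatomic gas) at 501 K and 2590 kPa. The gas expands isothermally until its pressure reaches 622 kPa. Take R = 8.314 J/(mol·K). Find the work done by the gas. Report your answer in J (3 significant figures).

W ≈ 24500 J

Isothermal process: W = nRT ln(V₂/V₁) = nRT ln(P₁/P₂).
W = (4.13)(8.314)(501) × ln(2590/622)
  = 17203 × ln(4.164) = 17203 × 1.426
W_by_gas = 24539 J.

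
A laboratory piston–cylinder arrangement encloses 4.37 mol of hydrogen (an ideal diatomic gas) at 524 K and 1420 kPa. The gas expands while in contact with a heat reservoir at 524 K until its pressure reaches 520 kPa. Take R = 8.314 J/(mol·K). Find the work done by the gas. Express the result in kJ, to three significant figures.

W ≈ 19.1 kJ

Isothermal process: W = nRT ln(V₂/V₁) = nRT ln(P₁/P₂).
W = (4.37)(8.314)(524) × ln(1420/520)
  = 19038 × ln(2.731) = 19038 × 1.005
W_by_gas = 19125 J.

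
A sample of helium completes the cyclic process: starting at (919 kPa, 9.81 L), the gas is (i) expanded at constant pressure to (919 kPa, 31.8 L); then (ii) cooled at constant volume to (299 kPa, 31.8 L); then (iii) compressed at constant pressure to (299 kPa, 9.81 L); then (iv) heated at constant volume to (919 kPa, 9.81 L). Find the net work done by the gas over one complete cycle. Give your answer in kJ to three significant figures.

W_net ≈ 13.6 kJ

Constant-volume legs do no work.
W(i) = (919)(31.8 − 9.81) = 20209 J; W(iii) = (299)(9.81 − 31.8) = -6575 J.
W_net = 20209 − 6575 = 13634 J (the clockwise enclosed area).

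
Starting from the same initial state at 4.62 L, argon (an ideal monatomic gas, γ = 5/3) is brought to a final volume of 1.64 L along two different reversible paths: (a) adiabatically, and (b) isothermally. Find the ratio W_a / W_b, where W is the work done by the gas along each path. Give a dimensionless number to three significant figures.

W_a / W_b ≈ 1.44

Path (a) adiabatic: W = P₁V₁(1 − (V₁/V₂)^(γ−1))/(γ−1) → W_a/(P₁V₁) = -1.492.
Path (b) isothermal: W = P₁V₁ ln(V₂/V₁) → W_b/(P₁V₁) = -1.036.
W_a / W_b = -1.492 / -1.036 = 1.441.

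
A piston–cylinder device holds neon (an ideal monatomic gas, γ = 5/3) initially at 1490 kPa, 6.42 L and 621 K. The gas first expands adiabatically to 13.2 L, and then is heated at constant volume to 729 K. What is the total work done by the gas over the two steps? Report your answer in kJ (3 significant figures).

W_total ≈ 5.47 kJ

Step 1 (adiabatic): W = (P₁V₁ − P₂V₂)/(γ−1) = (9566 − 5916)/0.667 = 5475 J.
Step 2 (isochoric): W = 0 (constant volume).
W_total = 5475 + 0 = 5475 J.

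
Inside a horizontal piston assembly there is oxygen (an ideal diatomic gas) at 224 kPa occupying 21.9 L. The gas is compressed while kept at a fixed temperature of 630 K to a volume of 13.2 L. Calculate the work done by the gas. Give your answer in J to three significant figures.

W ≈ -2480 J

Isothermal: W = nRT ln(V₂/V₁) = P₁V₁ ln(V₂/V₁).
P₁V₁ = (224 kPa)(21.9 L) = 4906 J.
W = 4906 × ln(13.2/21.9) = 4906 × -0.5063
W_by_gas = -2484 J.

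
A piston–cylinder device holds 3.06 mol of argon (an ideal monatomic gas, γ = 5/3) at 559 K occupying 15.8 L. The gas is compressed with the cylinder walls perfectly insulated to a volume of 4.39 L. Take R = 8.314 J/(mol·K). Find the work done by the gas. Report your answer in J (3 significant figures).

Adiabatic: TV^(γ−1) = const with γ = 5/3.
T₂ = T₁ (V₁/V₂)^(γ−1) = 559 × (15.8/4.39)^0.667 = 559 × 2.349 = 1313 K.
W_by = nCᵥ(T₁ − T₂) = (3.06)(12.47)(559 − 1313) = -28767 J.

W ≈ -28800 J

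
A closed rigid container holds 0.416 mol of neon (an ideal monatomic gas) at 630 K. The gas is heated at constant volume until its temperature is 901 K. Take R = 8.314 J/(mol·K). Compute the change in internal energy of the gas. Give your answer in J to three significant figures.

Constant volume ⇒ W = 0, so Q = ΔU = nCᵥΔT with Cᵥ = 3R/2 = 12.47 J/(mol·K).
ΔU = (0.416)(12.47)(901 − 630) = 1406 J.

ΔU ≈ 1410 J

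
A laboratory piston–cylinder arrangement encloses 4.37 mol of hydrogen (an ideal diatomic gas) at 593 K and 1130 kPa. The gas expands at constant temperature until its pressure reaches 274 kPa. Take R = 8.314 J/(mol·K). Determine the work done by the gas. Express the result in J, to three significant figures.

Isothermal process: W = nRT ln(V₂/V₁) = nRT ln(P₁/P₂).
W = (4.37)(8.314)(593) × ln(1130/274)
  = 21545 × ln(4.124) = 21545 × 1.417
W_by_gas = 30526 J.

W ≈ 30500 J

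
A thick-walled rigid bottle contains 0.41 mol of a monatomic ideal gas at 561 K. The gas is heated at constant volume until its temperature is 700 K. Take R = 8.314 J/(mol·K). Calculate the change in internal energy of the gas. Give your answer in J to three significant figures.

ΔU ≈ 711 J

Constant volume ⇒ W = 0, so Q = ΔU = nCᵥΔT with Cᵥ = 3R/2 = 12.47 J/(mol·K).
ΔU = (0.41)(12.47)(700 − 561) = 710.7 J.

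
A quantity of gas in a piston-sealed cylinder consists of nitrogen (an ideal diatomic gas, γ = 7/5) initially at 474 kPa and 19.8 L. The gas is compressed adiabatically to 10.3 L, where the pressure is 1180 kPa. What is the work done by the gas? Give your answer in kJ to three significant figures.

W ≈ -6.92 kJ

Adiabatic: W = (P₁V₁ − P₂V₂)/(γ − 1) with γ = 7/5.
P₁V₁ = 9385 J, P₂V₂ = 12154 J.
W = (9385 − 12154) / 0.4 = -6922 J.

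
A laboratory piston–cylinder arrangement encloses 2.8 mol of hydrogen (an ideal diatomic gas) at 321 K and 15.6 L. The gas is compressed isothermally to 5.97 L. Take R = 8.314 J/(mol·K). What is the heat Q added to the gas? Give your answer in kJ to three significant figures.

Isothermal ⇒ ΔU = 0, so Q = W = nRT ln(V₂/V₁).
Q = (2.8)(8.314)(321) ln(5.97/15.6) = 7473 × -0.9605 = -7178 J.

Q ≈ -7.18 kJ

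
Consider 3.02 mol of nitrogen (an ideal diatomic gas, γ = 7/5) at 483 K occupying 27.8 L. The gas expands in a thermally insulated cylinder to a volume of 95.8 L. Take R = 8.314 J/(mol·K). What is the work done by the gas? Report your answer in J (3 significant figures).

Adiabatic: TV^(γ−1) = const with γ = 7/5.
T₂ = T₁ (V₁/V₂)^(γ−1) = 483 × (27.8/95.8)^0.4 = 483 × 0.6096 = 294.5 K.
W_by = nCᵥ(T₁ − T₂) = (3.02)(20.79)(483 − 294.5) = 11835 J.

W ≈ 11800 J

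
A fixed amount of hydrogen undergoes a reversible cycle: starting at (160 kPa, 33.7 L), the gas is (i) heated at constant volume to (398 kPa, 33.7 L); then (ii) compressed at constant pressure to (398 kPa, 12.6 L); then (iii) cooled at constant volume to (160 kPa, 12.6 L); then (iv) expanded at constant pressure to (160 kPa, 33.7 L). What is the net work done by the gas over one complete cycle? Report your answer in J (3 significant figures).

Constant-volume legs do no work.
W(ii) = (398)(12.6 − 33.7) = -8398 J; W(iv) = (160)(33.7 − 12.6) = 3376 J.
W_net = -8398 + 3376 = -5022 J (the counter-clockwise enclosed area).

W_net ≈ -5020 J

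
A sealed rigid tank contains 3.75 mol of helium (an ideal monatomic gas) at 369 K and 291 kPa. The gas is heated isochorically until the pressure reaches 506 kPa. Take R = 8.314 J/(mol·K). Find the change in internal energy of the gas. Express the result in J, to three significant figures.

Constant volume ⇒ W = 0, so Q = ΔU = nCᵥΔT with Cᵥ = 3R/2 = 12.47 J/(mol·K).
At constant V, T₂/T₁ = P₂/P₁ ⇒ ΔT = T₁(P₂/P₁ − 1) = 369·(506/291 − 1) = 272.6 K.
ΔU = (3.75)(12.47)(272.6) = 12750 J.

ΔU ≈ 12700 J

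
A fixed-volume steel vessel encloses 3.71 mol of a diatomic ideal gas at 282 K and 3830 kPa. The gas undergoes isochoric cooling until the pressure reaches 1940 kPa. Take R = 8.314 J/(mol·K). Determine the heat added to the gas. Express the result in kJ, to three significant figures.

Q ≈ -10.7 kJ

Constant volume ⇒ W = 0, so Q = ΔU = nCᵥΔT with Cᵥ = 5R/2 = 20.79 J/(mol·K).
At constant V, T₂/T₁ = P₂/P₁ ⇒ ΔT = T₁(P₂/P₁ − 1) = 282·(1940/3830 − 1) = -139.2 K.
ΔU = (3.71)(20.79)(-139.2) = -10731 J.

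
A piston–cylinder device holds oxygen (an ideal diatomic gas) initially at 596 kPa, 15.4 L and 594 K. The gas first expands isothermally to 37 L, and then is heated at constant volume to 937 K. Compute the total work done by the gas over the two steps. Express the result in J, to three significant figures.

Step 1 (isothermal): W = P₁V₁ ln(V₂/V₁) = (9178) ln(37/15.4) = 8045 J.
Step 2 (isochoric): W = 0 (constant volume).
W_total = 8045 + 0 = 8045 J.

W_total ≈ 8050 J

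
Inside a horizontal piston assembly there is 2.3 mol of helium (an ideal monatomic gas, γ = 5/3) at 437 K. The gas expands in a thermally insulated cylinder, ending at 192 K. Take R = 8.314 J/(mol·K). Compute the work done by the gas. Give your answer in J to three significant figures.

Adiabatic ⇒ Q = 0, so W_by = −ΔU = nCᵥ(T₁ − T₂).
Cᵥ = 3R/2 = 12.47 J/(mol·K).
W = (2.3)(12.47)(437 − 192) = 7027 J.

W ≈ 7030 J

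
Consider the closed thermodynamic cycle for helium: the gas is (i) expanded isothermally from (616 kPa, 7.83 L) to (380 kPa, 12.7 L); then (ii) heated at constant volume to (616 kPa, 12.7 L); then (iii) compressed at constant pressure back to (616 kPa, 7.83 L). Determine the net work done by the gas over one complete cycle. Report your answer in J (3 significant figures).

W_net ≈ -667 J

Leg (i): W = PᵢVᵢ ln(V_f/Vᵢ) = (4823) ln(12.7/7.83) = 2333 J.
Leg (ii): W = 0.
Leg (iii): W = PΔV = (616)(7.83 − 12.7) = -3000 J.
W_net = 2333 − 3000 = -667.2 J.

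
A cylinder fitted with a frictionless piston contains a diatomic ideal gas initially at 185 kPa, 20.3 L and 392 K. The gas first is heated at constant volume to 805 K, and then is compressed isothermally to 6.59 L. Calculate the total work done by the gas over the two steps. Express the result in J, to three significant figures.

Step 1 (isochoric): W = 0 (constant volume).
After step 1: P = 379.9 kPa (V unchanged).
Step 2 (isothermal): W = P₁V₁ ln(V₂/V₁) = (7712) ln(6.59/20.3) = -8677 J.
W_total = 0 − 8677 = -8677 J.

W_total ≈ -8680 J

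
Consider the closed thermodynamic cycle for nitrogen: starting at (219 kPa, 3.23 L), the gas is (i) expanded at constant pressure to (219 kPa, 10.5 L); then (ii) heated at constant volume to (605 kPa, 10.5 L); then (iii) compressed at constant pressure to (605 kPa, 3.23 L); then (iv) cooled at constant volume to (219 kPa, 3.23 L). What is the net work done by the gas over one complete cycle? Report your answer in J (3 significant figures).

W_net ≈ -2810 J

Constant-volume legs do no work.
W(i) = (219)(10.5 − 3.23) = 1592 J; W(iii) = (605)(3.23 − 10.5) = -4398 J.
W_net = 1592 − 4398 = -2806 J (the counter-clockwise enclosed area).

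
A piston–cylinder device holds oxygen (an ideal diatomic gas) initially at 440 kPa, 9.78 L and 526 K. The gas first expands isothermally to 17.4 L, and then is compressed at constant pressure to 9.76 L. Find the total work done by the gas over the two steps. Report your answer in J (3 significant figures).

Step 1 (isothermal): W = P₁V₁ ln(V₂/V₁) = (4303) ln(17.4/9.78) = 2479 J.
After step 1: P = 247.3 kPa, V = 17.4 L, T = 526 K.
Step 2 (isobaric): W = PΔV = (247.3 kPa)(9.76 − 17.4 L) = -1889 J.
W_total = 2479 − 1889 = 589.8 J.

W_total ≈ 590 J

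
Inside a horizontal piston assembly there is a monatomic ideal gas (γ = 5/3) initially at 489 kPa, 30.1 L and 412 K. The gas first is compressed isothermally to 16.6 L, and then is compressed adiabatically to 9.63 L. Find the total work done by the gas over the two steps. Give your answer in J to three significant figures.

W_total ≈ -18400 J

Step 1 (isothermal): W = P₁V₁ ln(V₂/V₁) = (14719) ln(16.6/30.1) = -8760 J.
After step 1: P = 886.7 kPa, V = 16.6 L, T = 412 K.
Step 2 (adiabatic): W = (P₁V₁ − P₂V₂)/(γ−1) = (14719 − 21161)/0.667 = -9663 J.
W_total = -8760 − 9663 = -18422 J.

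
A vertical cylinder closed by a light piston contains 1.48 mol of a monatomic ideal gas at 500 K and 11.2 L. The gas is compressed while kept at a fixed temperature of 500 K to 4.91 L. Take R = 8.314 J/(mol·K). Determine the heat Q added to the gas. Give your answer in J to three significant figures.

Isothermal ⇒ ΔU = 0, so Q = W = nRT ln(V₂/V₁).
Q = (1.48)(8.314)(500) ln(4.91/11.2) = 6152 × -0.8246 = -5073 J.

Q ≈ -5070 J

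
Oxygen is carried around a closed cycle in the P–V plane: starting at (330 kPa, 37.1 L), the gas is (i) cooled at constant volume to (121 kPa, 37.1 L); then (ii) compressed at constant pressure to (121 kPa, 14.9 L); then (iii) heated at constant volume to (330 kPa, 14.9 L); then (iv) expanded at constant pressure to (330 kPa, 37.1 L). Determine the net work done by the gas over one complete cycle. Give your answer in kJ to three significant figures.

W_net ≈ 4.64 kJ

Constant-volume legs do no work.
W(ii) = (121)(14.9 − 37.1) = -2686 J; W(iv) = (330)(37.1 − 14.9) = 7326 J.
W_net = -2686 + 7326 = 4640 J (the clockwise enclosed area).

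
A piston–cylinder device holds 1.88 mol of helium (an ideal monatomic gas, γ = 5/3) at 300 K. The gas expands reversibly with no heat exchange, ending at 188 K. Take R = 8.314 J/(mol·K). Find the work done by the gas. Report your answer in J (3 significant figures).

W ≈ 2630 J

Adiabatic ⇒ Q = 0, so W_by = −ΔU = nCᵥ(T₁ − T₂).
Cᵥ = 3R/2 = 12.47 J/(mol·K).
W = (1.88)(12.47)(300 − 188) = 2626 J.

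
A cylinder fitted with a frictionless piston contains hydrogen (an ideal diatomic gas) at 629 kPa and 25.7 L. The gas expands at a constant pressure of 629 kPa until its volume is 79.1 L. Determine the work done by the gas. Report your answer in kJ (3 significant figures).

Isobaric: W = P ΔV.
W = (629 kPa)(79.1 − 25.7 L) = (629)(53.4) = 33589 J.

W ≈ 33.6 kJ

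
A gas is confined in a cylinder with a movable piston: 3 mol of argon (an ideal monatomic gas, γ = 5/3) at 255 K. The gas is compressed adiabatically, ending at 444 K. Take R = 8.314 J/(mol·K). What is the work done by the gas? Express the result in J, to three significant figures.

Adiabatic ⇒ Q = 0, so W_by = −ΔU = nCᵥ(T₁ − T₂).
Cᵥ = 3R/2 = 12.47 J/(mol·K).
W = (3)(12.47)(255 − 444) = -7071 J.

W ≈ -7070 J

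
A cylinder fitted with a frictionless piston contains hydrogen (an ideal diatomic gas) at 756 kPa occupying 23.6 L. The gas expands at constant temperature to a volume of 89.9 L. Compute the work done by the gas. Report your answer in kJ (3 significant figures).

Isothermal: W = nRT ln(V₂/V₁) = P₁V₁ ln(V₂/V₁).
P₁V₁ = (756 kPa)(23.6 L) = 17842 J.
W = 17842 × ln(89.9/23.6) = 17842 × 1.337
W_by_gas = 23862 J.

W ≈ 23.9 kJ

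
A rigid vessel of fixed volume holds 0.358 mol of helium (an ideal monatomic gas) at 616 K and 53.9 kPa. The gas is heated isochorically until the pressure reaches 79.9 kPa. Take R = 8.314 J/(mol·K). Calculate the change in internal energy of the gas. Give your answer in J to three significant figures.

ΔU ≈ 1330 J

Constant volume ⇒ W = 0, so Q = ΔU = nCᵥΔT with Cᵥ = 3R/2 = 12.47 J/(mol·K).
At constant V, T₂/T₁ = P₂/P₁ ⇒ ΔT = T₁(P₂/P₁ − 1) = 616·(79.9/53.9 − 1) = 297.1 K.
ΔU = (0.358)(12.47)(297.1) = 1327 J.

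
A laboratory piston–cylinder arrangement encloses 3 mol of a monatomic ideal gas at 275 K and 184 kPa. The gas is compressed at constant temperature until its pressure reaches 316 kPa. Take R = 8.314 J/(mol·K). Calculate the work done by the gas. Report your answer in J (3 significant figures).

W ≈ -3710 J

Isothermal process: W = nRT ln(V₂/V₁) = nRT ln(P₁/P₂).
W = (3)(8.314)(275) × ln(184/316)
  = 6859 × ln(0.5823) = 6859 × -0.5408
W_by_gas = -3709 J.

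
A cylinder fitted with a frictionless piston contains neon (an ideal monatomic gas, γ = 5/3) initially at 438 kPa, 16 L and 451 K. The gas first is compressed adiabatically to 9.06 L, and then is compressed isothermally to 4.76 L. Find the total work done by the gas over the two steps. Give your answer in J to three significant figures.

W_total ≈ -11400 J

Step 1 (adiabatic): W = (P₁V₁ − P₂V₂)/(γ−1) = (7008 − 10239)/0.667 = -4846 J.
After step 1: P = 1130 kPa, V = 9.06 L, T = 658.9 K.
Step 2 (isothermal): W = P₁V₁ ln(V₂/V₁) = (10239) ln(4.76/9.06) = -6590 J.
W_total = -4846 − 6590 = -11436 J.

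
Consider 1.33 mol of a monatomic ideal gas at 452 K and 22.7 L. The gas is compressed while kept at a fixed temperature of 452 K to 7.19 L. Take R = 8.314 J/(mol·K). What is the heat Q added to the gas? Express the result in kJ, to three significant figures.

Q ≈ -5.75 kJ

Isothermal ⇒ ΔU = 0, so Q = W = nRT ln(V₂/V₁).
Q = (1.33)(8.314)(452) ln(7.19/22.7) = 4998 × -1.15 = -5746 J.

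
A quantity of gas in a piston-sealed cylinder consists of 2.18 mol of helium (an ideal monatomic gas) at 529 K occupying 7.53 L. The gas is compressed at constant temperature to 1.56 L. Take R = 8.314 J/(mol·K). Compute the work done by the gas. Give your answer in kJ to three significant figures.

Isothermal: W = nRT ln(V₂/V₁).
W = (2.18)(8.314)(529) × ln(1.56/7.53)
  = 9588 × -1.574
W_by_gas = -15093 J.

W ≈ -15.1 kJ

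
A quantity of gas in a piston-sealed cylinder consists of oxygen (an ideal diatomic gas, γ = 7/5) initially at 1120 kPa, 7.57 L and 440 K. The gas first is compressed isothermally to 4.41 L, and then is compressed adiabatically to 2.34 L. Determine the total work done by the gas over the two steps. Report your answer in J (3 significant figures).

Step 1 (isothermal): W = P₁V₁ ln(V₂/V₁) = (8478) ln(4.41/7.57) = -4581 J.
After step 1: P = 1923 kPa, V = 4.41 L, T = 440 K.
Step 2 (adiabatic): W = (P₁V₁ − P₂V₂)/(γ−1) = (8478 − 10925)/0.4 = -6115 J.
W_total = -4581 − 6115 = -10696 J.

W_total ≈ -10700 J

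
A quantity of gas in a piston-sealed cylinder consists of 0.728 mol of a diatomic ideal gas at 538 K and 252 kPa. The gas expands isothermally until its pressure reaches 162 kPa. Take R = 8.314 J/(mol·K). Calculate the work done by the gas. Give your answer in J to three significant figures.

Isothermal process: W = nRT ln(V₂/V₁) = nRT ln(P₁/P₂).
W = (0.728)(8.314)(538) × ln(252/162)
  = 3256 × ln(1.556) = 3256 × 0.4418
W_by_gas = 1439 J.

W ≈ 1440 J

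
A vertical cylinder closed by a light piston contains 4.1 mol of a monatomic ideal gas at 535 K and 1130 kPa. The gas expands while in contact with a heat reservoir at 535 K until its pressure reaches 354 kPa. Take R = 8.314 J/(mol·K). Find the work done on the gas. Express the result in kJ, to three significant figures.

W ≈ -21.2 kJ

Isothermal process: W = nRT ln(V₂/V₁) = nRT ln(P₁/P₂).
W = (4.1)(8.314)(535) × ln(1130/354)
  = 18237 × ln(3.192) = 18237 × 1.161
W_by_gas = 21167 J; work on gas = −W_by = -21167 J.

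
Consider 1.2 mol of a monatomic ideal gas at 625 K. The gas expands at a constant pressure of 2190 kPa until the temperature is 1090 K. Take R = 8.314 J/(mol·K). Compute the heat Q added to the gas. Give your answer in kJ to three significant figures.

Isobaric: W = nRΔT = (1.2)(8.314)(465) = 4639 J.
ΔU = nCᵥΔT with Cᵥ = 3R/2: ΔU = (1.2)(12.47)(465) = 6959 J.
Q = ΔU + W = 6959 + 4639 = 11598 J.

Q ≈ 11.6 kJ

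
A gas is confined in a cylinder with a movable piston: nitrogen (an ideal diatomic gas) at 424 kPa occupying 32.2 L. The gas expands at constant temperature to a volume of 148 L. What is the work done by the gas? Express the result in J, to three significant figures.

W ≈ 20800 J

Isothermal: W = nRT ln(V₂/V₁) = P₁V₁ ln(V₂/V₁).
P₁V₁ = (424 kPa)(32.2 L) = 13653 J.
W = 13653 × ln(148/32.2) = 13653 × 1.525
W_by_gas = 20824 J.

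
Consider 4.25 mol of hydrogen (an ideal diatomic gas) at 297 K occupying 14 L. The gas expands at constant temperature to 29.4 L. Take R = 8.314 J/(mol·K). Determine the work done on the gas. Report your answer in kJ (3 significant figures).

W ≈ -7.79 kJ

Isothermal: W = nRT ln(V₂/V₁).
W = (4.25)(8.314)(297) × ln(29.4/14)
  = 10494 × 0.7419
W_by_gas = 7786 J; work on gas = −W_by = -7786 J.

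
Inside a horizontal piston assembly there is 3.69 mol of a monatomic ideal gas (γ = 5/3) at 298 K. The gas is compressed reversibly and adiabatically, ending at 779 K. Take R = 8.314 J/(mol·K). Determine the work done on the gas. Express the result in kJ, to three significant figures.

W ≈ 22.1 kJ

Adiabatic ⇒ Q = 0, so W_by = −ΔU = nCᵥ(T₁ − T₂).
Cᵥ = 3R/2 = 12.47 J/(mol·K).
W = (3.69)(12.47)(298 − 779) = -22135 J.
Work on gas = −W_by = 22135 J.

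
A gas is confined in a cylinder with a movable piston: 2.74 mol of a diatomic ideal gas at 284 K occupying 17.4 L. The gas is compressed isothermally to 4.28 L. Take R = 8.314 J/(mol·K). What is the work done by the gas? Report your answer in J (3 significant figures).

W ≈ -9070 J

Isothermal: W = nRT ln(V₂/V₁).
W = (2.74)(8.314)(284) × ln(4.28/17.4)
  = 6470 × -1.403
W_by_gas = -9074 J.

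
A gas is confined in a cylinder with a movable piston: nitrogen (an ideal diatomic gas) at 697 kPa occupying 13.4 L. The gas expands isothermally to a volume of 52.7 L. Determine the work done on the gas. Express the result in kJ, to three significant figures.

Isothermal: W = nRT ln(V₂/V₁) = P₁V₁ ln(V₂/V₁).
P₁V₁ = (697 kPa)(13.4 L) = 9340 J.
W = 9340 × ln(52.7/13.4) = 9340 × 1.369
W_by_gas = 12790 J; work on gas = −W_by = -12790 J.

W ≈ -12.8 kJ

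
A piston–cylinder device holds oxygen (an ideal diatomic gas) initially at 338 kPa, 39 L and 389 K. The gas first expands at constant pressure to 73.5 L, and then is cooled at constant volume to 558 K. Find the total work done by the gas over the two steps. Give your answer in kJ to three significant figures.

W_total ≈ 11.7 kJ

Step 1 (isobaric): W = PΔV = (338 kPa)(73.5 − 39 L) = 11661 J.
Step 2 (isochoric): W = 0 (constant volume).
W_total = 11661 + 0 = 11661 J.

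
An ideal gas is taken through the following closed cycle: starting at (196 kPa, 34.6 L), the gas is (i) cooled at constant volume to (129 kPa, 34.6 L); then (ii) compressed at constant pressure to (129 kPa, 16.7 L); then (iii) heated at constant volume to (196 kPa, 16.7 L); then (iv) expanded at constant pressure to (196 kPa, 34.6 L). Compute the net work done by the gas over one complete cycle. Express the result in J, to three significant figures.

W_net ≈ 1200 J

Constant-volume legs do no work.
W(ii) = (129)(16.7 − 34.6) = -2309 J; W(iv) = (196)(34.6 − 16.7) = 3508 J.
W_net = -2309 + 3508 = 1199 J (the clockwise enclosed area).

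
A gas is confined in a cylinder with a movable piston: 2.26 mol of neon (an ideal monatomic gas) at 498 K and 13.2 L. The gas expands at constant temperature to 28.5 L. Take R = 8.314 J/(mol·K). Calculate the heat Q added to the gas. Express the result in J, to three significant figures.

Q ≈ 7200 J

Isothermal ⇒ ΔU = 0, so Q = W = nRT ln(V₂/V₁).
Q = (2.26)(8.314)(498) ln(28.5/13.2) = 9357 × 0.7697 = 7202 J.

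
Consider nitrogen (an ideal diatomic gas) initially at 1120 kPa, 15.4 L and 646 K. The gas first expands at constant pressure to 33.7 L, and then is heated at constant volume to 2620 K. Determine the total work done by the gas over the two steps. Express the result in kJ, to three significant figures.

W_total ≈ 20.5 kJ

Step 1 (isobaric): W = PΔV = (1120 kPa)(33.7 − 15.4 L) = 20496 J.
Step 2 (isochoric): W = 0 (constant volume).
W_total = 20496 + 0 = 20496 J.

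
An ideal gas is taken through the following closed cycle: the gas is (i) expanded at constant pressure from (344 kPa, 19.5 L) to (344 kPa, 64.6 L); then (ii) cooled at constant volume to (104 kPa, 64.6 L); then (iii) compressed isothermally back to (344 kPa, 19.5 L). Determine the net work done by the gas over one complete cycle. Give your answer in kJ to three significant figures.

W_net ≈ 7.47 kJ

Leg (i): W = PΔV = (344)(64.6 − 19.5) = 15514 J.
Leg (ii): W = 0.
Leg (iii): W = PᵢVᵢ ln(V_f/Vᵢ) = (6718) ln(19.5/64.6) = -8047 J.
W_net = 15514 − 8047 = 7467 J.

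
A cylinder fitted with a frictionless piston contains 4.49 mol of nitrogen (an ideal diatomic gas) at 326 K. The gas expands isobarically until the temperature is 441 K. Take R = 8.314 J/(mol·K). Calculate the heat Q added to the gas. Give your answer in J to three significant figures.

Q ≈ 15000 J

Isobaric: W = nRΔT = (4.49)(8.314)(115) = 4293 J.
ΔU = nCᵥΔT with Cᵥ = 5R/2: ΔU = (4.49)(20.79)(115) = 10732 J.
Q = ΔU + W = 10732 + 4293 = 15025 J.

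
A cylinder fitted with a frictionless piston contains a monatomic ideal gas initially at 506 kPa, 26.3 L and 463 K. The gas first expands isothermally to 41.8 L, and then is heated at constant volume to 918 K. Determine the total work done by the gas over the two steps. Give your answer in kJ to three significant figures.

Step 1 (isothermal): W = P₁V₁ ln(V₂/V₁) = (13308) ln(41.8/26.3) = 6166 J.
Step 2 (isochoric): W = 0 (constant volume).
W_total = 6166 + 0 = 6166 J.

W_total ≈ 6.17 kJ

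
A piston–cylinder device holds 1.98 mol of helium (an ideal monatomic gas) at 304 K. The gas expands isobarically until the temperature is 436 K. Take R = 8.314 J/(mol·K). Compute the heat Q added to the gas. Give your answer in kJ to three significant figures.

Isobaric: W = nRΔT = (1.98)(8.314)(132) = 2173 J.
ΔU = nCᵥΔT with Cᵥ = 3R/2: ΔU = (1.98)(12.47)(132) = 3259 J.
Q = ΔU + W = 3259 + 2173 = 5432 J.

Q ≈ 5.43 kJ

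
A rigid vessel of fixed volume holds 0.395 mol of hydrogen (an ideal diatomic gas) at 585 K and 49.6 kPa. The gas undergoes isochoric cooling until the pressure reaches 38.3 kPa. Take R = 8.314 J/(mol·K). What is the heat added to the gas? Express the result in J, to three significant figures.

Constant volume ⇒ W = 0, so Q = ΔU = nCᵥΔT with Cᵥ = 5R/2 = 20.79 J/(mol·K).
At constant V, T₂/T₁ = P₂/P₁ ⇒ ΔT = T₁(P₂/P₁ − 1) = 585·(38.3/49.6 − 1) = -133.3 K.
ΔU = (0.395)(20.79)(-133.3) = -1094 J.

Q ≈ -1090 J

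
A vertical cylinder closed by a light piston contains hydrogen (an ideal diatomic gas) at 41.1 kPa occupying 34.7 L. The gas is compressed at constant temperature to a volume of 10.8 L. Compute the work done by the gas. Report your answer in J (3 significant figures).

W ≈ -1660 J

Isothermal: W = nRT ln(V₂/V₁) = P₁V₁ ln(V₂/V₁).
P₁V₁ = (41.1 kPa)(34.7 L) = 1426 J.
W = 1426 × ln(10.8/34.7) = 1426 × -1.167
W_by_gas = -1665 J.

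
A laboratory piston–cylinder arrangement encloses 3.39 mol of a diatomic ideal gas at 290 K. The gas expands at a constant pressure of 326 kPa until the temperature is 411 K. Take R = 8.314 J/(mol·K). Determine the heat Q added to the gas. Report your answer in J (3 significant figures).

Q ≈ 11900 J

Isobaric: W = nRΔT = (3.39)(8.314)(121) = 3410 J.
ΔU = nCᵥΔT with Cᵥ = 5R/2: ΔU = (3.39)(20.79)(121) = 8526 J.
Q = ΔU + W = 8526 + 3410 = 11936 J.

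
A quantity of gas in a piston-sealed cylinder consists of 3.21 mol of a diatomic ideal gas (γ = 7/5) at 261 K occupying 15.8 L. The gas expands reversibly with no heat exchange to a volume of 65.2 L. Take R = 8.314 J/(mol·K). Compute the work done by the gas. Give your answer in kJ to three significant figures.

W ≈ 7.54 kJ

Adiabatic: TV^(γ−1) = const with γ = 7/5.
T₂ = T₁ (V₁/V₂)^(γ−1) = 261 × (15.8/65.2)^0.4 = 261 × 0.5672 = 148 K.
W_by = nCᵥ(T₁ − T₂) = (3.21)(20.79)(261 − 148) = 7536 J.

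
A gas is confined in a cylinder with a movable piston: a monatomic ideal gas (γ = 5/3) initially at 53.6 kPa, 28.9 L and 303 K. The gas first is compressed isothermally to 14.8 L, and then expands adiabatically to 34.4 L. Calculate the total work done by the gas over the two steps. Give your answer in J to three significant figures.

W_total ≈ -37.3 J

Step 1 (isothermal): W = P₁V₁ ln(V₂/V₁) = (1549) ln(14.8/28.9) = -1037 J.
After step 1: P = 104.7 kPa, V = 14.8 L, T = 303 K.
Step 2 (adiabatic): W = (P₁V₁ − P₂V₂)/(γ−1) = (1549 − 882.8)/0.667 = 999.4 J.
W_total = -1037 + 999.4 = -37.29 J.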